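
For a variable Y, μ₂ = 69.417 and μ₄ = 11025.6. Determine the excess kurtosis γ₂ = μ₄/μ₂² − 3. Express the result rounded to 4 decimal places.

-0.7119

μ₂² = 69.417² = 4818.71989
μ₄/μ₂² = 11025.6 / 4818.71989 = 2.28808
γ₂ = 2.28808 − 3 ≈ -0.7119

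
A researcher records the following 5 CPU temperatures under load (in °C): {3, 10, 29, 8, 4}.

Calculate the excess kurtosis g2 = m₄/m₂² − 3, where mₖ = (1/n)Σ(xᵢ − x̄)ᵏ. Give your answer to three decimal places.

x̄ = 10.8000
Σ(xᵢ − x̄)² = 446.8000 ⇒ m₂ = 89.36000
Σ(xᵢ − x̄)⁴ = 115621.4560 ⇒ m₄ = 23124.29120
m₂² = 7985.20960
g2 = m₄/m₂² − 3 = 2.89589 − 3 ≈ -0.104

-0.104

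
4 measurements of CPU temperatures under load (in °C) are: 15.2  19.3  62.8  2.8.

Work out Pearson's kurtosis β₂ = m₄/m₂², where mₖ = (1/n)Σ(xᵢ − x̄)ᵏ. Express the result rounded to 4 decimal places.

2.1798

x̄ = 25.0250
Σ(xᵢ − x̄)² = 2050.2075 ⇒ m₂ = 512.55188
Σ(xᵢ − x̄)⁴ = 2290567.7093 ⇒ m₄ = 572641.92732
m₂² = 262709.42457
β₂ = m₄/m₂² = 572641.92732 / 262709.42457 ≈ 2.1798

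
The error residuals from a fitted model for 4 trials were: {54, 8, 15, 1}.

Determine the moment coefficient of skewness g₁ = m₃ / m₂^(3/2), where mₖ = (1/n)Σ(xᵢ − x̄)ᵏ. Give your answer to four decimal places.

x̄ = (54 + 8 + 15 + 1) / 4 = 19.5000
deviations (xᵢ − x̄): 34.5000, -11.5000, -4.5000, -18.5000
Σ(xᵢ − x̄)² = 1685.0000 ⇒ m₂ = 1685.0000/4 = 421.25000
Σ(xᵢ − x̄)³ = 33120.0000 ⇒ m₃ = 33120.0000/4 = 8280.00000
m₂^(3/2) = 421.25000^(1.5) = 8645.89329
g₁ = m₃ / m₂^(3/2) = 8280.00000 / 8645.89329 ≈ 0.9577

0.9577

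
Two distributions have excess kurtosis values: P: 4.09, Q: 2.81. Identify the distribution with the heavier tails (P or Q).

Higher excess kurtosis ⇒ heavier tails relative to the normal distribution.
4.09 vs 2.81: the larger is 4.09, so P has heavier tails.

P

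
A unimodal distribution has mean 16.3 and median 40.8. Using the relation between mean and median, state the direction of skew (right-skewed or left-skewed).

left-skewed

mean − median = 16.3 − 40.8 = -24.5
mean < median ⇒ the longer tail is on the left ⇒ left-skewed (negatively skewed).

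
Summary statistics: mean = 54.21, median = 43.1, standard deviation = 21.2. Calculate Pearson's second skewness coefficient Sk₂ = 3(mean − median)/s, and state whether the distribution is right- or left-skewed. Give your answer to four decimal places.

1.5722, right-skewed

Sk₂ = 3(54.21 − 43.1) / 21.2 = 3 × 11.1100 / 21.2
    = 33.3300 / 21.2 ≈ 1.5722
Sk₂ > 0 ⇒ mean > median ⇒ right-skewed (positive skew).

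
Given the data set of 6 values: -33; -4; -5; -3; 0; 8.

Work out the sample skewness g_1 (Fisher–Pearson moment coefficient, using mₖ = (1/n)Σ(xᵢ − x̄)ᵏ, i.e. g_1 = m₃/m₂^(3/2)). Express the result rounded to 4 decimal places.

-1.3037

x̄ = (-33 - 4 - 5 - 3 + 0 + 8) / 6 = -6.1667
deviations (xᵢ − x̄): -26.8333, 2.1667, 1.1667, 3.1667, 6.1667, 14.1667
Σ(xᵢ − x̄)² = 974.8333 ⇒ m₂ = 974.8333/6 = 162.47222
Σ(xᵢ − x̄)³ = -16199.5556 ⇒ m₃ = -16199.5556/6 = -2699.92593
m₂^(3/2) = 162.47222^(1.5) = 2070.94555
g_1 = m₃ / m₂^(3/2) = -2699.92593 / 2070.94555 ≈ -1.3037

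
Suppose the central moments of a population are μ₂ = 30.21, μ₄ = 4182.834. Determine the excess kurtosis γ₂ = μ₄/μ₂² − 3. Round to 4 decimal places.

μ₂² = 30.21² = 912.64410
μ₄/μ₂² = 4182.834 / 912.64410 = 4.58320
γ₂ = 4.58320 − 3 ≈ 1.5832

1.5832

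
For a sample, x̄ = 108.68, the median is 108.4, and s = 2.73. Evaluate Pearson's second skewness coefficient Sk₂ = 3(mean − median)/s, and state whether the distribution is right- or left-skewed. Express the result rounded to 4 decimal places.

0.3077, right-skewed

Sk₂ = 3(108.68 − 108.4) / 2.73 = 3 × 0.2800 / 2.73
    = 0.8400 / 2.73 ≈ 0.3077
Sk₂ > 0 ⇒ mean > median ⇒ right-skewed (positive skew).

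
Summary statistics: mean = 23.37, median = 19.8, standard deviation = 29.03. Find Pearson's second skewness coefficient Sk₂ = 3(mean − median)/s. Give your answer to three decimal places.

0.369

Sk₂ = 3(23.37 − 19.8) / 29.03 = 3 × 3.5700 / 29.03
    = 10.7100 / 29.03 ≈ 0.369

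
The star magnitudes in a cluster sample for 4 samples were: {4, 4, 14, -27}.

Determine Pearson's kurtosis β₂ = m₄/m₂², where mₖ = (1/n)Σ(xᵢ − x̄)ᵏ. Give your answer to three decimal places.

2.192

x̄ = -1.2500
Σ(xᵢ − x̄)² = 950.7500 ⇒ m₂ = 237.68750
Σ(xᵢ − x̄)⁴ = 495256.5781 ⇒ m₄ = 123814.14453
m₂² = 56495.34766
β₂ = m₄/m₂² = 123814.14453 / 56495.34766 ≈ 2.192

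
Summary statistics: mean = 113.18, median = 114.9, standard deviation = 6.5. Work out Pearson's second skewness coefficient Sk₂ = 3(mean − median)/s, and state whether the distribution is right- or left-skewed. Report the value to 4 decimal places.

Sk₂ = 3(113.18 − 114.9) / 6.5 = 3 × -1.7200 / 6.5
    = -5.1600 / 6.5 ≈ -0.7938
Sk₂ < 0 ⇒ mean < median ⇒ left-skewed (negative skew).

-0.7938, left-skewed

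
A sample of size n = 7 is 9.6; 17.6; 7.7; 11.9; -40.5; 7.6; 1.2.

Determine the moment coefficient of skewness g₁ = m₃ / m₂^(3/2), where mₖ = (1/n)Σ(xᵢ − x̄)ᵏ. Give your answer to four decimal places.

-1.7683

x̄ = (9.6 + 17.6 + 7.7 + 11.9 - 40.5 + 7.6 + 1.2) / 7 = 2.1571
deviations (xᵢ − x̄): 7.4429, 15.4429, 5.5429, 9.7429, -42.6571, 5.4429, -0.9571
Σ(xᵢ − x̄)² = 2269.6971 ⇒ m₂ = 2269.6971/7 = 324.24245
Σ(xᵢ − x̄)³ = -72269.6642 ⇒ m₃ = -72269.6642/7 = -10324.23775
m₂^(3/2) = 324.24245^(1.5) = 5838.54735
g₁ = m₃ / m₂^(3/2) = -10324.23775 / 5838.54735 ≈ -1.7683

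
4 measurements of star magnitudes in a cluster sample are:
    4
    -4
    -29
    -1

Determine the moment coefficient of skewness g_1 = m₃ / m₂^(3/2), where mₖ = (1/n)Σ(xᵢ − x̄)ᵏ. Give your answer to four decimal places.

x̄ = (4 - 4 - 29 - 1) / 4 = -7.5000
deviations (xᵢ − x̄): 11.5000, 3.5000, -21.5000, 6.5000
Σ(xᵢ − x̄)² = 649.0000 ⇒ m₂ = 649.0000/4 = 162.25000
Σ(xᵢ − x̄)³ = -8100.0000 ⇒ m₃ = -8100.0000/4 = -2025.00000
m₂^(3/2) = 162.25000^(1.5) = 2066.69819
g_1 = m₃ / m₂^(3/2) = -2025.00000 / 2066.69819 ≈ -0.9798

-0.9798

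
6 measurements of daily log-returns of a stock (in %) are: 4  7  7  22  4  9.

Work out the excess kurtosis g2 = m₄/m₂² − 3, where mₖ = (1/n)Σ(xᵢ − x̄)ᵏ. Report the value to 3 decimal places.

x̄ = 8.8333
Σ(xᵢ − x̄)² = 226.8333 ⇒ m₂ = 37.80556
Σ(xᵢ − x̄)⁴ = 31168.1528 ⇒ m₄ = 5194.69213
m₂² = 1429.26003
g2 = m₄/m₂² − 3 = 3.63453 − 3 ≈ 0.635

0.635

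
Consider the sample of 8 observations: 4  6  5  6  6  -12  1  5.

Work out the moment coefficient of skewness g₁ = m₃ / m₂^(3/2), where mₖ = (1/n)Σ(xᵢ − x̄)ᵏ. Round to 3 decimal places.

x̄ = (4 + 6 + 5 + 6 + 6 - 12 + 1 + 5) / 8 = 2.6250
deviations (xᵢ − x̄): 1.3750, 3.3750, 2.3750, 3.3750, 3.3750, -14.6250, -1.6250, 2.3750
Σ(xᵢ − x̄)² = 263.8750 ⇒ m₂ = 263.8750/8 = 32.98438
Σ(xᵢ − x̄)³ = -2987.7188 ⇒ m₃ = -2987.7188/8 = -373.46484
m₂^(3/2) = 32.98438^(1.5) = 189.43595
g₁ = m₃ / m₂^(3/2) = -373.46484 / 189.43595 ≈ -1.971

-1.971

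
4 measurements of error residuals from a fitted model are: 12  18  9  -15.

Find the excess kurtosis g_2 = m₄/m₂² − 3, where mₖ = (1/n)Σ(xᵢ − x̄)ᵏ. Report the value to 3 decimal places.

-0.817

x̄ = 6.0000
Σ(xᵢ − x̄)² = 630.0000 ⇒ m₂ = 157.50000
Σ(xᵢ − x̄)⁴ = 216594.0000 ⇒ m₄ = 54148.50000
m₂² = 24806.25000
g_2 = m₄/m₂² − 3 = 2.18286 − 3 ≈ -0.817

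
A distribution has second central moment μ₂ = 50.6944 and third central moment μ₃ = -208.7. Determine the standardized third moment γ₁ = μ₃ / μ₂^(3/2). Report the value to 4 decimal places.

σ = √μ₂ = √50.6944 = 7.12000
σ³ = μ₂^(3/2) = 360.94413
γ₁ = μ₃/σ³ = -208.7 / 360.94413 ≈ -0.5782

-0.5782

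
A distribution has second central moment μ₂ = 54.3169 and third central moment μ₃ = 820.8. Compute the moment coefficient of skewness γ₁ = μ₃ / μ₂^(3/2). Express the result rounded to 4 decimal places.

2.0504

σ = √μ₂ = √54.3169 = 7.37000
σ³ = μ₂^(3/2) = 400.31555
γ₁ = μ₃/σ³ = 820.8 / 400.31555 ≈ 2.0504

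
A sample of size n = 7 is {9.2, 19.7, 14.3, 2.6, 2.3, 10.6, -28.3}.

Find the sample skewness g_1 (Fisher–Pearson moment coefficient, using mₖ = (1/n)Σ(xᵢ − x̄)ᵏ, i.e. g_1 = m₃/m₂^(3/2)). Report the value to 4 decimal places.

x̄ = (9.2 + 19.7 + 14.3 + 2.6 + 2.3 + 10.6 - 28.3) / 7 = 4.3429
deviations (xᵢ − x̄): 4.8571, 15.3571, 9.9571, -1.7429, -2.0429, 6.2571, -32.6429
Σ(xᵢ − x̄)² = 1470.4971 ⇒ m₂ = 1470.4971/7 = 210.07102
Σ(xᵢ − x̄)³ = -29827.9935 ⇒ m₃ = -29827.9935/7 = -4261.14192
m₂^(3/2) = 210.07102^(1.5) = 3044.73302
g_1 = m₃ / m₂^(3/2) = -4261.14192 / 3044.73302 ≈ -1.3995

-1.3995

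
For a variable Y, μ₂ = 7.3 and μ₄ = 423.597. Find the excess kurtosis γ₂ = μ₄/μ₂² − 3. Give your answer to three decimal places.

μ₂² = 7.3² = 53.29000
μ₄/μ₂² = 423.597 / 53.29000 = 7.94890
γ₂ = 7.94890 − 3 ≈ 4.949

4.949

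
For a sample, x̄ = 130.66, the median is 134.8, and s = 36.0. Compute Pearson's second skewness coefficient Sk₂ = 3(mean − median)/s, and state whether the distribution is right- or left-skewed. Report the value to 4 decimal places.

Sk₂ = 3(130.66 − 134.8) / 36.0 = 3 × -4.1400 / 36.0
    = -12.4200 / 36.0 ≈ -0.3450
Sk₂ < 0 ⇒ mean < median ⇒ left-skewed (negative skew).

-0.3450, left-skewed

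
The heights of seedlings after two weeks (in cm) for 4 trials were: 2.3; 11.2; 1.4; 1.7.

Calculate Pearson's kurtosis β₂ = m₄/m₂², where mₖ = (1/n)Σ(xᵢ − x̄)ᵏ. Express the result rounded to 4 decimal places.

2.3161

x̄ = 4.1500
Σ(xᵢ − x̄)² = 66.6900 ⇒ m₂ = 16.67250
Σ(xᵢ − x̄)⁴ = 2575.2734 ⇒ m₄ = 643.81836
m₂² = 277.97226
β₂ = m₄/m₂² = 643.81836 / 277.97226 ≈ 2.3161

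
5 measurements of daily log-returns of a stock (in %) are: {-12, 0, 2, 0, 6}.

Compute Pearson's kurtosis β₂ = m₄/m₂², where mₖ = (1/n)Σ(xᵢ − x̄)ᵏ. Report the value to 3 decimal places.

2.743

x̄ = -0.8000
Σ(xᵢ − x̄)² = 180.8000 ⇒ m₂ = 36.16000
Σ(xᵢ − x̄)⁴ = 17935.6160 ⇒ m₄ = 3587.12320
m₂² = 1307.54560
β₂ = m₄/m₂² = 3587.12320 / 1307.54560 ≈ 2.743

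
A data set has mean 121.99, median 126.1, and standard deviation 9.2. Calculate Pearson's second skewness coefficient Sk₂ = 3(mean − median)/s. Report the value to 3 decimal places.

Sk₂ = 3(121.99 − 126.1) / 9.2 = 3 × -4.1100 / 9.2
    = -12.3300 / 9.2 ≈ -1.340

-1.340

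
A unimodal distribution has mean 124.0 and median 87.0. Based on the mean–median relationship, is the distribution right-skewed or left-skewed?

right-skewed

mean − median = 124.0 − 87.0 = 37.0
mean > median ⇒ the longer tail is on the right ⇒ right-skewed (positively skewed).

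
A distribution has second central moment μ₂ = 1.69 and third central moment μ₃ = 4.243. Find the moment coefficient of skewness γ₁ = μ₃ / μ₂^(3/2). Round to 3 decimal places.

σ = √μ₂ = √1.69 = 1.30000
σ³ = μ₂^(3/2) = 2.19700
γ₁ = μ₃/σ³ = 4.243 / 2.19700 ≈ 1.931

1.931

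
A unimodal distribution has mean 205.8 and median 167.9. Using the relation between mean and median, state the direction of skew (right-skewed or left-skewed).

right-skewed

mean − median = 205.8 − 167.9 = 37.9
mean > median ⇒ the longer tail is on the right ⇒ right-skewed (positively skewed).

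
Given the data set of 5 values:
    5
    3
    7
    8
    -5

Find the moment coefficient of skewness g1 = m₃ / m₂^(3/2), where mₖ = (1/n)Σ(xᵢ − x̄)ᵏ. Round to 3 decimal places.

-1.026

x̄ = (5 + 3 + 7 + 8 - 5) / 5 = 3.6000
deviations (xᵢ − x̄): 1.4000, -0.6000, 3.4000, 4.4000, -8.6000
Σ(xᵢ − x̄)² = 107.2000 ⇒ m₂ = 107.2000/5 = 21.44000
Σ(xᵢ − x̄)³ = -509.0400 ⇒ m₃ = -509.0400/5 = -101.80800
m₂^(3/2) = 21.44000^(1.5) = 99.27438
g1 = m₃ / m₂^(3/2) = -101.80800 / 99.27438 ≈ -1.026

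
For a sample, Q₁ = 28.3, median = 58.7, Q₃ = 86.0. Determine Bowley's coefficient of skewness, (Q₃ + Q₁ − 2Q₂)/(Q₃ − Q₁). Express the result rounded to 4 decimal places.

numerator: Q₃ + Q₁ − 2Q₂ = 86.0 + 28.3 − 2×58.7 = -3.1000
denominator: Q₃ − Q₁ = 86.0 − 28.3 = 57.7000
Bowley skewness = -3.1000 / 57.7000 ≈ -0.0537

-0.0537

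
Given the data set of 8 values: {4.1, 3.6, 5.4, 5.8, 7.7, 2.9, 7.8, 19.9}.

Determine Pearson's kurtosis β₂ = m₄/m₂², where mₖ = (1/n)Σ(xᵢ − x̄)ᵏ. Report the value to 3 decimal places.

x̄ = 7.1500
Σ(xᵢ − x̄)² = 208.1400 ⇒ m₂ = 26.01750
Σ(xᵢ − x̄)⁴ = 27011.1503 ⇒ m₄ = 3376.39378
m₂² = 676.91031
β₂ = m₄/m₂² = 3376.39378 / 676.91031 ≈ 4.988

4.988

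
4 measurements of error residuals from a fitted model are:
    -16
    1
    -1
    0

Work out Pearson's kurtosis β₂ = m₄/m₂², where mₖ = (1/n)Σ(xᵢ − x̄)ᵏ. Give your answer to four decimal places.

x̄ = -4.0000
Σ(xᵢ − x̄)² = 194.0000 ⇒ m₂ = 48.50000
Σ(xᵢ − x̄)⁴ = 21698.0000 ⇒ m₄ = 5424.50000
m₂² = 2352.25000
β₂ = m₄/m₂² = 5424.50000 / 2352.25000 ≈ 2.3061

2.3061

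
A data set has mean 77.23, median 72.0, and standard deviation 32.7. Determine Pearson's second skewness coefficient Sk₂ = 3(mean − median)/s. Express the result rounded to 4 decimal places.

0.4798

Sk₂ = 3(77.23 − 72.0) / 32.7 = 3 × 5.2300 / 32.7
    = 15.6900 / 32.7 ≈ 0.4798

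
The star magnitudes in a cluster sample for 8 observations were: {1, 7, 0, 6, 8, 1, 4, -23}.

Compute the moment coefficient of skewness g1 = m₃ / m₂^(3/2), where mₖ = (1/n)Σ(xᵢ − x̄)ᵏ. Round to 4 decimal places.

x̄ = (1 + 7 + 0 + 6 + 8 + 1 + 4 - 23) / 8 = 0.5000
deviations (xᵢ − x̄): 0.5000, 6.5000, -0.5000, 5.5000, 7.5000, 0.5000, 3.5000, -23.5000
Σ(xᵢ − x̄)² = 694.0000 ⇒ m₂ = 694.0000/8 = 86.75000
Σ(xᵢ − x̄)³ = -12072.0000 ⇒ m₃ = -12072.0000/8 = -1509.00000
m₂^(3/2) = 86.75000^(1.5) = 807.98672
g1 = m₃ / m₂^(3/2) = -1509.00000 / 807.98672 ≈ -1.8676

-1.8676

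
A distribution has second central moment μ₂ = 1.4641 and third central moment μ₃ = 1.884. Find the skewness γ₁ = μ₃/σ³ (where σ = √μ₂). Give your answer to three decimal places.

1.063

σ = √μ₂ = √1.4641 = 1.21000
σ³ = μ₂^(3/2) = 1.77156
γ₁ = μ₃/σ³ = 1.884 / 1.77156 ≈ 1.063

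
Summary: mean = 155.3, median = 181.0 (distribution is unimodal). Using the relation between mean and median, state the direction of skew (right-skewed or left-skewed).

left-skewed

mean − median = 155.3 − 181.0 = -25.7
mean < median ⇒ the longer tail is on the left ⇒ left-skewed (negatively skewed).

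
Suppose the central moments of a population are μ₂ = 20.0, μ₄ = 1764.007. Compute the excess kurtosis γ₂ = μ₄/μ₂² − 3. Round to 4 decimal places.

1.4100

μ₂² = 20.0² = 400.00000
μ₄/μ₂² = 1764.007 / 400.00000 = 4.41002
γ₂ = 4.41002 − 3 ≈ 1.4100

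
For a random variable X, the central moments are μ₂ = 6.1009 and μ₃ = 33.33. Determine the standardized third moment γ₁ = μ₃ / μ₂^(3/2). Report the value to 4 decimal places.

2.2118

σ = √μ₂ = √6.1009 = 2.47000
σ³ = μ₂^(3/2) = 15.06922
γ₁ = μ₃/σ³ = 33.33 / 15.06922 ≈ 2.2118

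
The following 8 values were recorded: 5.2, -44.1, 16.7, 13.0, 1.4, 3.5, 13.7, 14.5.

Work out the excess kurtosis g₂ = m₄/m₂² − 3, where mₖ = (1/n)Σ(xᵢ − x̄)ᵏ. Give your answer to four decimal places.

2.2410

x̄ = 2.9875
Σ(xᵢ − x̄)² = 2760.4887 ⇒ m₂ = 345.06109
Σ(xᵢ − x̄)⁴ = 4992292.9583 ⇒ m₄ = 624036.61979
m₂² = 119067.15842
g₂ = m₄/m₂² − 3 = 5.24105 − 3 ≈ 2.2410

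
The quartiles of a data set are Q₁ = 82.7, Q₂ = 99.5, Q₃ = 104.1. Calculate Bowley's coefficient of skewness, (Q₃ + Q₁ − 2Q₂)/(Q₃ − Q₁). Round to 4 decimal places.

-0.5701

numerator: Q₃ + Q₁ − 2Q₂ = 104.1 + 82.7 − 2×99.5 = -12.2000
denominator: Q₃ − Q₁ = 104.1 − 82.7 = 21.4000
Bowley skewness = -12.2000 / 21.4000 ≈ -0.5701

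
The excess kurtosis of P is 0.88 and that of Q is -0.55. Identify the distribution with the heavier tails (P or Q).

P

Higher excess kurtosis ⇒ heavier tails relative to the normal distribution.
0.88 vs -0.55: the larger is 0.88, so P has heavier tails. (P is leptokurtic — heavier-than-normal tails; the other is platykurtic.)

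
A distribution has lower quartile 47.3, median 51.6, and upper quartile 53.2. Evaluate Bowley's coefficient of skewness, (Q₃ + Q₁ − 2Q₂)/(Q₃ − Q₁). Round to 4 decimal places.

-0.4576

numerator: Q₃ + Q₁ − 2Q₂ = 53.2 + 47.3 − 2×51.6 = -2.7000
denominator: Q₃ − Q₁ = 53.2 − 47.3 = 5.9000
Bowley skewness = -2.7000 / 5.9000 ≈ -0.4576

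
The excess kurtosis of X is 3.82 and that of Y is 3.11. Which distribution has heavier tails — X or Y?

Higher excess kurtosis ⇒ heavier tails relative to the normal distribution.
3.82 vs 3.11: the larger is 3.82, so X has heavier tails.

X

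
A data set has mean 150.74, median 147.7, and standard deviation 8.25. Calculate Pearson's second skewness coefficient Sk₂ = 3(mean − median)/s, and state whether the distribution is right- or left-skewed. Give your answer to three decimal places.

1.105, right-skewed

Sk₂ = 3(150.74 − 147.7) / 8.25 = 3 × 3.0400 / 8.25
    = 9.1200 / 8.25 ≈ 1.105
Sk₂ > 0 ⇒ mean > median ⇒ right-skewed (positive skew).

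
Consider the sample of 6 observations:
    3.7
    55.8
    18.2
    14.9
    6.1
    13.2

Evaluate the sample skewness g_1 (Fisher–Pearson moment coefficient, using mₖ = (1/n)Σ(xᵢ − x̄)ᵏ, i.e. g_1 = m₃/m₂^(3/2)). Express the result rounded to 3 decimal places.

x̄ = (3.7 + 55.8 + 18.2 + 14.9 + 6.1 + 13.2) / 6 = 18.6500
deviations (xᵢ − x̄): -14.9500, 37.1500, -0.4500, -3.7500, -12.5500, -5.4500
Σ(xᵢ − x̄)² = 1805.0950 ⇒ m₂ = 1805.0950/6 = 300.84917
Σ(xᵢ − x̄)³ = 45738.8280 ⇒ m₃ = 45738.8280/6 = 7623.13800
m₂^(3/2) = 300.84917^(1.5) = 5218.23002
g_1 = m₃ / m₂^(3/2) = 7623.13800 / 5218.23002 ≈ 1.461

1.461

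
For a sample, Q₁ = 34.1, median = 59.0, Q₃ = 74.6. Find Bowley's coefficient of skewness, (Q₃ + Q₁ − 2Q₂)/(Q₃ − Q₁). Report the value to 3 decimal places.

-0.230

numerator: Q₃ + Q₁ − 2Q₂ = 74.6 + 34.1 − 2×59.0 = -9.3000
denominator: Q₃ − Q₁ = 74.6 − 34.1 = 40.5000
Bowley skewness = -9.3000 / 40.5000 ≈ -0.230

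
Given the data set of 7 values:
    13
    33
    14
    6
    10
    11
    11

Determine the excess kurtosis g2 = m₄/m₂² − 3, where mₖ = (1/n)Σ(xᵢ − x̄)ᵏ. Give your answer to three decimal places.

1.461

x̄ = 14.0000
Σ(xᵢ − x̄)² = 460.0000 ⇒ m₂ = 65.71429
Σ(xᵢ − x̄)⁴ = 134836.0000 ⇒ m₄ = 19262.28571
m₂² = 4318.36735
g2 = m₄/m₂² − 3 = 4.46055 − 3 ≈ 1.461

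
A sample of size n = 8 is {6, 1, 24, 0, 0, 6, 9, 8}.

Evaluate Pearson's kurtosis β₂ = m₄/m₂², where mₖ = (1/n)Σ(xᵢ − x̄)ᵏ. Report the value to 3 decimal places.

x̄ = 6.7500
Σ(xᵢ − x̄)² = 429.5000 ⇒ m₂ = 53.68750
Σ(xᵢ − x̄)⁴ = 93817.1563 ⇒ m₄ = 11727.14453
m₂² = 2882.34766
β₂ = m₄/m₂² = 11727.14453 / 2882.34766 ≈ 4.069

4.069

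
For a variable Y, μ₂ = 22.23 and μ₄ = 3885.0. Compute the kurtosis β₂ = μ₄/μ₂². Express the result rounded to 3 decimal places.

μ₂² = 22.23² = 494.17290
μ₄/μ₂² = 3885.0 / 494.17290 = 7.86162
β₂ ≈ 7.862

7.862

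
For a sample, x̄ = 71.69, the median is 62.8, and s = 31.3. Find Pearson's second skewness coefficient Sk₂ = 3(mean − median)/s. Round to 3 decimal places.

0.852

Sk₂ = 3(71.69 − 62.8) / 31.3 = 3 × 8.8900 / 31.3
    = 26.6700 / 31.3 ≈ 0.852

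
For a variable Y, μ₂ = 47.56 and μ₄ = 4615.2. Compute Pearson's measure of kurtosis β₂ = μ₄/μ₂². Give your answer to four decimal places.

2.0404

μ₂² = 47.56² = 2261.95360
μ₄/μ₂² = 4615.2 / 2261.95360 = 2.04036
β₂ ≈ 2.0404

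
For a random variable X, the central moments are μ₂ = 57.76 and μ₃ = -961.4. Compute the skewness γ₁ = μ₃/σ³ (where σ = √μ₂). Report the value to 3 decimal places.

-2.190

σ = √μ₂ = √57.76 = 7.60000
σ³ = μ₂^(3/2) = 438.97600
γ₁ = μ₃/σ³ = -961.4 / 438.97600 ≈ -2.190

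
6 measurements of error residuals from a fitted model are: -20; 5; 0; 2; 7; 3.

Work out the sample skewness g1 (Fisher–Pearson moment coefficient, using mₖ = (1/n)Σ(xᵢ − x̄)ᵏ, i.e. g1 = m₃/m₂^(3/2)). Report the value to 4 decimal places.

x̄ = (-20 + 5 + 0 + 2 + 7 + 3) / 6 = -0.5000
deviations (xᵢ − x̄): -19.5000, 5.5000, 0.5000, 2.5000, 7.5000, 3.5000
Σ(xᵢ − x̄)² = 485.5000 ⇒ m₂ = 485.5000/6 = 80.91667
Σ(xᵢ − x̄)³ = -6768.0000 ⇒ m₃ = -6768.0000/6 = -1128.00000
m₂^(3/2) = 80.91667^(1.5) = 727.87529
g1 = m₃ / m₂^(3/2) = -1128.00000 / 727.87529 ≈ -1.5497

-1.5497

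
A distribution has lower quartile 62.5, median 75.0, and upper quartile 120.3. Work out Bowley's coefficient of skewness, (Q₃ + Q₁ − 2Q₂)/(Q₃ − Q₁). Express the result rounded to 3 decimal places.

0.567

numerator: Q₃ + Q₁ − 2Q₂ = 120.3 + 62.5 − 2×75.0 = 32.8000
denominator: Q₃ − Q₁ = 120.3 − 62.5 = 57.8000
Bowley skewness = 32.8000 / 57.8000 ≈ 0.567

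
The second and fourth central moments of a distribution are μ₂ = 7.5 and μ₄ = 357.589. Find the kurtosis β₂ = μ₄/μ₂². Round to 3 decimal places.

6.357

μ₂² = 7.5² = 56.25000
μ₄/μ₂² = 357.589 / 56.25000 = 6.35714
β₂ ≈ 6.357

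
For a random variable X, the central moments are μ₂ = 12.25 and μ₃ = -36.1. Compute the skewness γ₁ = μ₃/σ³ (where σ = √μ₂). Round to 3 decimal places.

-0.842

σ = √μ₂ = √12.25 = 3.50000
σ³ = μ₂^(3/2) = 42.87500
γ₁ = μ₃/σ³ = -36.1 / 42.87500 ≈ -0.842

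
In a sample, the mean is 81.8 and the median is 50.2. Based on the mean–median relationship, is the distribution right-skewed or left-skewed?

right-skewed

mean − median = 81.8 − 50.2 = 31.6
mean > median ⇒ the longer tail is on the right ⇒ right-skewed (positively skewed).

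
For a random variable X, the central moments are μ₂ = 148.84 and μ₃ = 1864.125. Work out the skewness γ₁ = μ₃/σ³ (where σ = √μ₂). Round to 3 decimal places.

1.027

σ = √μ₂ = √148.84 = 12.20000
σ³ = μ₂^(3/2) = 1815.84800
γ₁ = μ₃/σ³ = 1864.125 / 1815.84800 ≈ 1.027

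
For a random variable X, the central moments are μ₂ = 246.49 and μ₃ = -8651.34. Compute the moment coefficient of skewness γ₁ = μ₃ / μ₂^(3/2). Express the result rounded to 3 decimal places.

σ = √μ₂ = √246.49 = 15.70000
σ³ = μ₂^(3/2) = 3869.89300
γ₁ = μ₃/σ³ = -8651.34 / 3869.89300 ≈ -2.236

-2.236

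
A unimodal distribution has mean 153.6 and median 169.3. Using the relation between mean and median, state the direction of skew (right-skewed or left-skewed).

left-skewed

mean − median = 153.6 − 169.3 = -15.7
mean < median ⇒ the longer tail is on the left ⇒ left-skewed (negatively skewed).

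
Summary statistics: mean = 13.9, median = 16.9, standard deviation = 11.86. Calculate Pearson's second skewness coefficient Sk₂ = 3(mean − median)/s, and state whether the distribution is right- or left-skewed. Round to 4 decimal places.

Sk₂ = 3(13.9 − 16.9) / 11.86 = 3 × -3.0000 / 11.86
    = -9.0000 / 11.86 ≈ -0.7589
Sk₂ < 0 ⇒ mean < median ⇒ left-skewed (negative skew).

-0.7589, left-skewed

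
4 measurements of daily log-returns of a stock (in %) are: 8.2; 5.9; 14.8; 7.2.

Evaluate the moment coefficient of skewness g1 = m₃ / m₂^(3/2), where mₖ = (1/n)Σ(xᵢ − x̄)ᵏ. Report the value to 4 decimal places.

x̄ = (8.2 + 5.9 + 14.8 + 7.2) / 4 = 9.0250
deviations (xᵢ − x̄): -0.8250, -3.1250, 5.7750, -1.8250
Σ(xᵢ − x̄)² = 47.1275 ⇒ m₂ = 47.1275/4 = 11.78188
Σ(xᵢ − x̄)³ = 155.4424 ⇒ m₃ = 155.4424/4 = 38.86059
m₂^(3/2) = 11.78188^(1.5) = 40.44097
g1 = m₃ / m₂^(3/2) = 38.86059 / 40.44097 ≈ 0.9609

0.9609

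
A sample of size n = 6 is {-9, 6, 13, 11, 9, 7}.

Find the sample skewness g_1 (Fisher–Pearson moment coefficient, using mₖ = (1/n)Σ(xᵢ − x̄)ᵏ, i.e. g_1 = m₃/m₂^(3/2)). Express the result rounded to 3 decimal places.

x̄ = (-9 + 6 + 13 + 11 + 9 + 7) / 6 = 6.1667
deviations (xᵢ − x̄): -15.1667, -0.1667, 6.8333, 4.8333, 2.8333, 0.8333
Σ(xᵢ − x̄)² = 308.8333 ⇒ m₂ = 308.8333/6 = 51.47222
Σ(xᵢ − x̄)³ = -3033.4444 ⇒ m₃ = -3033.4444/6 = -505.57407
m₂^(3/2) = 51.47222^(1.5) = 369.28305
g_1 = m₃ / m₂^(3/2) = -505.57407 / 369.28305 ≈ -1.369

-1.369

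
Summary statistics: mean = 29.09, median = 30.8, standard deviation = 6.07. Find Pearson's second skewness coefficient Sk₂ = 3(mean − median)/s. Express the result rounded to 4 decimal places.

-0.8451

Sk₂ = 3(29.09 − 30.8) / 6.07 = 3 × -1.7100 / 6.07
    = -5.1300 / 6.07 ≈ -0.8451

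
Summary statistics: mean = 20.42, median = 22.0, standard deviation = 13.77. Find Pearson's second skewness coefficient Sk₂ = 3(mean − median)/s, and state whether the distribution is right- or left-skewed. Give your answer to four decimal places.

-0.3442, left-skewed

Sk₂ = 3(20.42 − 22.0) / 13.77 = 3 × -1.5800 / 13.77
    = -4.7400 / 13.77 ≈ -0.3442
Sk₂ < 0 ⇒ mean < median ⇒ left-skewed (negative skew).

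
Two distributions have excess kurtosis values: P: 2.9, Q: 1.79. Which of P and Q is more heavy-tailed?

Higher excess kurtosis ⇒ heavier tails relative to the normal distribution.
2.9 vs 1.79: the larger is 2.9, so P has heavier tails.

P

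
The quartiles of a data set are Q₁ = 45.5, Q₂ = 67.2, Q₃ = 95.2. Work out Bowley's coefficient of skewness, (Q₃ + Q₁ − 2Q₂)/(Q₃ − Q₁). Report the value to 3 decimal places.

numerator: Q₃ + Q₁ − 2Q₂ = 95.2 + 45.5 − 2×67.2 = 6.3000
denominator: Q₃ − Q₁ = 95.2 − 45.5 = 49.7000
Bowley skewness = 6.3000 / 49.7000 ≈ 0.127

0.127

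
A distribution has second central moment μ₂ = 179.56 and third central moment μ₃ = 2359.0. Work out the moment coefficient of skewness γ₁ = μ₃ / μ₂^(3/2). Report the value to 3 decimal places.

0.980

σ = √μ₂ = √179.56 = 13.40000
σ³ = μ₂^(3/2) = 2406.10400
γ₁ = μ₃/σ³ = 2359.0 / 2406.10400 ≈ 0.980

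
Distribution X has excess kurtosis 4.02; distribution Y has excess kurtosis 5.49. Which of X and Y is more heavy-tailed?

Higher excess kurtosis ⇒ heavier tails relative to the normal distribution.
4.02 vs 5.49: the larger is 5.49, so Y has heavier tails.

Y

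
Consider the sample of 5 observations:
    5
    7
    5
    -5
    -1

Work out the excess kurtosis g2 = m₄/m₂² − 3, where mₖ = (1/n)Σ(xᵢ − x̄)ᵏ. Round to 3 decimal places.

x̄ = 2.2000
Σ(xᵢ − x̄)² = 100.8000 ⇒ m₂ = 20.16000
Σ(xᵢ − x̄)⁴ = 3446.0160 ⇒ m₄ = 689.20320
m₂² = 406.42560
g2 = m₄/m₂² − 3 = 1.69577 − 3 ≈ -1.304

-1.304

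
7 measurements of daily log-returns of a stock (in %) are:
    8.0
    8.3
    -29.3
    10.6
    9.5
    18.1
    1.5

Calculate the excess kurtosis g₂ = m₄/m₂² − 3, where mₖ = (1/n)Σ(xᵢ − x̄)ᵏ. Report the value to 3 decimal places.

x̄ = 3.8143
Σ(xᵢ − x̄)² = 1422.0086 ⇒ m₂ = 203.14408
Σ(xᵢ − x̄)⁴ = 1247990.0024 ⇒ m₄ = 178284.28605
m₂² = 41267.51790
g₂ = m₄/m₂² − 3 = 4.32021 − 3 ≈ 1.320

1.320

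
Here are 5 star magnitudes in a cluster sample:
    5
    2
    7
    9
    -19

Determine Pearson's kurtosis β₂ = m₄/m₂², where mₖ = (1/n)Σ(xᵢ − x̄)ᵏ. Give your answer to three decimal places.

2.995

x̄ = 0.8000
Σ(xᵢ − x̄)² = 516.8000 ⇒ m₂ = 103.36000
Σ(xᵢ − x̄)⁴ = 160007.4560 ⇒ m₄ = 32001.49120
m₂² = 10683.28960
β₂ = m₄/m₂² = 32001.49120 / 10683.28960 ≈ 2.995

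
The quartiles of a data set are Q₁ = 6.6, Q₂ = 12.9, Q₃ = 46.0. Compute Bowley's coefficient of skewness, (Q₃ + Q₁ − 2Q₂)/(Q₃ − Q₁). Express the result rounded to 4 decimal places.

numerator: Q₃ + Q₁ − 2Q₂ = 46.0 + 6.6 − 2×12.9 = 26.8000
denominator: Q₃ − Q₁ = 46.0 − 6.6 = 39.4000
Bowley skewness = 26.8000 / 39.4000 ≈ 0.6802

0.6802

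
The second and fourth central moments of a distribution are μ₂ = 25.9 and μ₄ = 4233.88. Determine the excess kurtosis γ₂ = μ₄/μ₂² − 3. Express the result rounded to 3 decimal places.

μ₂² = 25.9² = 670.81000
μ₄/μ₂² = 4233.88 / 670.81000 = 6.31159
γ₂ = 6.31159 − 3 ≈ 3.312

3.312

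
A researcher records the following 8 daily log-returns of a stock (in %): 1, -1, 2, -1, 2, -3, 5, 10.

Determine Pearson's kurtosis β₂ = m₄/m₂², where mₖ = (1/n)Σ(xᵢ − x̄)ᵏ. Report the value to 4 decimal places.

3.0194

x̄ = 1.8750
Σ(xᵢ − x̄)² = 116.8750 ⇒ m₂ = 14.60938
Σ(xᵢ − x̄)⁴ = 5155.4629 ⇒ m₄ = 644.43286
m₂² = 213.43384
β₂ = m₄/m₂² = 644.43286 / 213.43384 ≈ 3.0194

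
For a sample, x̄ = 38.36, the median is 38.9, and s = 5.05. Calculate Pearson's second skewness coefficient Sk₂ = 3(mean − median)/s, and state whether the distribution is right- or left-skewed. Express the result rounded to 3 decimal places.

-0.321, left-skewed

Sk₂ = 3(38.36 − 38.9) / 5.05 = 3 × -0.5400 / 5.05
    = -1.6200 / 5.05 ≈ -0.321
Sk₂ < 0 ⇒ mean < median ⇒ left-skewed (negative skew).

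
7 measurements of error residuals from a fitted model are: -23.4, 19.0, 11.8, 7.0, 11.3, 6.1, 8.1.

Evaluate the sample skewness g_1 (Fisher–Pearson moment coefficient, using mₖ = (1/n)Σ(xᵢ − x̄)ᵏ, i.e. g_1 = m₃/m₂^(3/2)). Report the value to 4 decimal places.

-1.5863

x̄ = (-23.4 + 19.0 + 11.8 + 7.0 + 11.3 + 6.1 + 8.1) / 7 = 5.7000
deviations (xᵢ − x̄): -29.1000, 13.3000, 6.1000, 1.3000, 5.6000, 0.4000, 2.4000
Σ(xᵢ − x̄)² = 1099.8800 ⇒ m₂ = 1099.8800/7 = 157.12571
Σ(xᵢ − x̄)³ = -21870.8520 ⇒ m₃ = -21870.8520/7 = -3124.40743
m₂^(3/2) = 157.12571^(1.5) = 1969.56763
g_1 = m₃ / m₂^(3/2) = -3124.40743 / 1969.56763 ≈ -1.5863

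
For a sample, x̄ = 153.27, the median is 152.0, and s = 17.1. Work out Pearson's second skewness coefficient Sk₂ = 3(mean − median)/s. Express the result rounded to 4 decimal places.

0.2228

Sk₂ = 3(153.27 − 152.0) / 17.1 = 3 × 1.2700 / 17.1
    = 3.8100 / 17.1 ≈ 0.2228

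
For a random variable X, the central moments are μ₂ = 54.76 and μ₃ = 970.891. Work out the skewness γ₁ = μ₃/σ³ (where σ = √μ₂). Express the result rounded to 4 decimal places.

σ = √μ₂ = √54.76 = 7.40000
σ³ = μ₂^(3/2) = 405.22400
γ₁ = μ₃/σ³ = 970.891 / 405.22400 ≈ 2.3959

2.3959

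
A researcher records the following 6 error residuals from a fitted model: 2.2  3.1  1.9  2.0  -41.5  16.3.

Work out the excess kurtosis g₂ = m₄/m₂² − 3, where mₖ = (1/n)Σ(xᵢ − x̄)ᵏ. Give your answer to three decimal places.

x̄ = -2.6667
Σ(xᵢ − x̄)² = 1967.3333 ⇒ m₂ = 327.88889
Σ(xᵢ − x̄)⁴ = 2406132.6395 ⇒ m₄ = 401022.10659
m₂² = 107511.12346
g₂ = m₄/m₂² − 3 = 3.73005 − 3 ≈ 0.730

0.730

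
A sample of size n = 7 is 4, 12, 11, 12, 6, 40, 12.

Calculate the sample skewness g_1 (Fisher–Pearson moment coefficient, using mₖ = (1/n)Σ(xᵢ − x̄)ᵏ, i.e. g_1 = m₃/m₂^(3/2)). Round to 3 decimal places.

x̄ = (4 + 12 + 11 + 12 + 6 + 40 + 12) / 7 = 13.8571
deviations (xᵢ − x̄): -9.8571, -1.8571, -2.8571, -1.8571, -7.8571, 26.1429, -1.8571
Σ(xᵢ − x̄)² = 860.8571 ⇒ m₂ = 860.8571/7 = 122.97959
Σ(xᵢ − x̄)³ = 16381.9592 ⇒ m₃ = 16381.9592/7 = 2340.27988
m₂^(3/2) = 122.97959^(1.5) = 1363.79650
g_1 = m₃ / m₂^(3/2) = 2340.27988 / 1363.79650 ≈ 1.716

1.716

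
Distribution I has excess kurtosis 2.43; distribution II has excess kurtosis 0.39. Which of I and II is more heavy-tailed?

Higher excess kurtosis ⇒ heavier tails relative to the normal distribution.
2.43 vs 0.39: the larger is 2.43, so I has heavier tails.

I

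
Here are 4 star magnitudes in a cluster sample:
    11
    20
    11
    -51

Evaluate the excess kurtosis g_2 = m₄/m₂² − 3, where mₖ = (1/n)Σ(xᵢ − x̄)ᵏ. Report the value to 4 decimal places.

-0.7066

x̄ = -2.2500
Σ(xᵢ − x̄)² = 3222.7500 ⇒ m₂ = 805.68750
Σ(xᵢ − x̄)⁴ = 5954780.5781 ⇒ m₄ = 1488695.14453
m₂² = 649132.34766
g_2 = m₄/m₂² − 3 = 2.29336 − 3 ≈ -0.7066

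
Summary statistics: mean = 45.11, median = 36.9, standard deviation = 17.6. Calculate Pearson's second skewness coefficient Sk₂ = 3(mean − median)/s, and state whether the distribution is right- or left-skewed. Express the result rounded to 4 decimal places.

Sk₂ = 3(45.11 − 36.9) / 17.6 = 3 × 8.2100 / 17.6
    = 24.6300 / 17.6 ≈ 1.3994
Sk₂ > 0 ⇒ mean > median ⇒ right-skewed (positive skew).

1.3994, right-skewed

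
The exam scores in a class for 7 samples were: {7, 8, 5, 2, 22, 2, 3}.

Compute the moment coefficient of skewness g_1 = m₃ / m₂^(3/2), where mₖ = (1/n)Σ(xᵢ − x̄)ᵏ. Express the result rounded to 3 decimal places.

x̄ = (7 + 8 + 5 + 2 + 22 + 2 + 3) / 7 = 7.0000
deviations (xᵢ − x̄): 0.0000, 1.0000, -2.0000, -5.0000, 15.0000, -5.0000, -4.0000
Σ(xᵢ − x̄)² = 296.0000 ⇒ m₂ = 296.0000/7 = 42.28571
Σ(xᵢ − x̄)³ = 3054.0000 ⇒ m₃ = 3054.0000/7 = 436.28571
m₂^(3/2) = 42.28571^(1.5) = 274.97329
g_1 = m₃ / m₂^(3/2) = 436.28571 / 274.97329 ≈ 1.587

1.587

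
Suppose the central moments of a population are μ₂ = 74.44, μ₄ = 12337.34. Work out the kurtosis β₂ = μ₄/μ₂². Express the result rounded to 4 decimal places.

μ₂² = 74.44² = 5541.31360
μ₄/μ₂² = 12337.34 / 5541.31360 = 2.22643
β₂ ≈ 2.2264

2.2264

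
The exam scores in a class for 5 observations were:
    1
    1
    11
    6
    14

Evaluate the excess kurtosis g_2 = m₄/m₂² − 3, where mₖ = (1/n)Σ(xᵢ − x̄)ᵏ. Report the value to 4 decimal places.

-1.5815

x̄ = 6.6000
Σ(xᵢ − x̄)² = 137.2000 ⇒ m₂ = 27.44000
Σ(xᵢ − x̄)⁴ = 5340.4960 ⇒ m₄ = 1068.09920
m₂² = 752.95360
g_2 = m₄/m₂² − 3 = 1.41855 − 3 ≈ -1.5815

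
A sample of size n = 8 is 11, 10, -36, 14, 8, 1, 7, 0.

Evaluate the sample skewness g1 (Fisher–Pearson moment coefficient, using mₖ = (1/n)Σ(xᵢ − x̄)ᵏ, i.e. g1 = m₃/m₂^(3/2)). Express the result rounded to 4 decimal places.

x̄ = (11 + 10 - 36 + 14 + 8 + 1 + 7 + 0) / 8 = 1.8750
deviations (xᵢ − x̄): 9.1250, 8.1250, -37.8750, 12.1250, 6.1250, -0.8750, 5.1250, -1.8750
Σ(xᵢ − x̄)² = 1798.8750 ⇒ m₂ = 1798.8750/8 = 224.85938
Σ(xᵢ − x̄)³ = -50896.4063 ⇒ m₃ = -50896.4063/8 = -6362.05078
m₂^(3/2) = 224.85938^(1.5) = 3371.83643
g1 = m₃ / m₂^(3/2) = -6362.05078 / 3371.83643 ≈ -1.8868

-1.8868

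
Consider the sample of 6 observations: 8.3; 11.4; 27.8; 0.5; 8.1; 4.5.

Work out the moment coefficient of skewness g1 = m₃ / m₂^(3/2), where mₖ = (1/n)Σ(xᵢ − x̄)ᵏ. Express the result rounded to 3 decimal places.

1.164

x̄ = (8.3 + 11.4 + 27.8 + 0.5 + 8.1 + 4.5) / 6 = 10.1000
deviations (xᵢ − x̄): -1.8000, 1.3000, 17.7000, -9.6000, -2.0000, -5.6000
Σ(xᵢ − x̄)² = 445.7400 ⇒ m₂ = 445.7400/6 = 74.29000
Σ(xᵢ − x̄)³ = 4473.2460 ⇒ m₃ = 4473.2460/6 = 745.54100
m₂^(3/2) = 74.29000^(1.5) = 640.31775
g1 = m₃ / m₂^(3/2) = 745.54100 / 640.31775 ≈ 1.164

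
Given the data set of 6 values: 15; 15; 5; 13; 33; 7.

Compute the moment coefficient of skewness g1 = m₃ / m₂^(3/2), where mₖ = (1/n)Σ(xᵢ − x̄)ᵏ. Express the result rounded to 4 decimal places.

x̄ = (15 + 15 + 5 + 13 + 33 + 7) / 6 = 14.6667
deviations (xᵢ − x̄): 0.3333, 0.3333, -9.6667, -1.6667, 18.3333, -7.6667
Σ(xᵢ − x̄)² = 491.3333 ⇒ m₂ = 491.3333/6 = 81.88889
Σ(xᵢ − x̄)³ = 4803.5556 ⇒ m₃ = 4803.5556/6 = 800.59259
m₂^(3/2) = 81.88889^(1.5) = 741.03286
g1 = m₃ / m₂^(3/2) = 800.59259 / 741.03286 ≈ 1.0804

1.0804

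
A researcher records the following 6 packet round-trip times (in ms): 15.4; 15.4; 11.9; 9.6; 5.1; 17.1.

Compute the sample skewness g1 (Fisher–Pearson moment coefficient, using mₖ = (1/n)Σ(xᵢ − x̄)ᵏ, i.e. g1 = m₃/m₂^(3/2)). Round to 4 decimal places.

-0.6191

x̄ = (15.4 + 15.4 + 11.9 + 9.6 + 5.1 + 17.1) / 6 = 12.4167
deviations (xᵢ − x̄): 2.9833, 2.9833, -0.5167, -2.8167, -7.3167, 4.6833
Σ(xᵢ − x̄)² = 101.4683 ⇒ m₂ = 101.4683/6 = 16.91139
Σ(xᵢ − x̄)³ = -258.3444 ⇒ m₃ = -258.3444/6 = -43.05741
m₂^(3/2) = 16.91139^(1.5) = 69.54548
g1 = m₃ / m₂^(3/2) = -43.05741 / 69.54548 ≈ -0.6191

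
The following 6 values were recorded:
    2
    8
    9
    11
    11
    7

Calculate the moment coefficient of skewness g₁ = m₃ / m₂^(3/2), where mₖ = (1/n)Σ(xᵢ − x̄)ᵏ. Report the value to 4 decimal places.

x̄ = (2 + 8 + 9 + 11 + 11 + 7) / 6 = 8.0000
deviations (xᵢ − x̄): -6.0000, 0.0000, 1.0000, 3.0000, 3.0000, -1.0000
Σ(xᵢ − x̄)² = 56.0000 ⇒ m₂ = 56.0000/6 = 9.33333
Σ(xᵢ − x̄)³ = -162.0000 ⇒ m₃ = -162.0000/6 = -27.00000
m₂^(3/2) = 9.33333^(1.5) = 28.51380
g₁ = m₃ / m₂^(3/2) = -27.00000 / 28.51380 ≈ -0.9469

-0.9469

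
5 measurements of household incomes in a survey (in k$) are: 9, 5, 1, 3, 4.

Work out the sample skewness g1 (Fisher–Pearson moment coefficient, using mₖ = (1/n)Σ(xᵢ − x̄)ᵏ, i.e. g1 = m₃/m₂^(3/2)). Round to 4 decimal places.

x̄ = (9 + 5 + 1 + 3 + 4) / 5 = 4.4000
deviations (xᵢ − x̄): 4.6000, 0.6000, -3.4000, -1.4000, -0.4000
Σ(xᵢ − x̄)² = 35.2000 ⇒ m₂ = 35.2000/5 = 7.04000
Σ(xᵢ − x̄)³ = 55.4400 ⇒ m₃ = 55.4400/5 = 11.08800
m₂^(3/2) = 7.04000^(1.5) = 18.67923
g1 = m₃ / m₂^(3/2) = 11.08800 / 18.67923 ≈ 0.5936

0.5936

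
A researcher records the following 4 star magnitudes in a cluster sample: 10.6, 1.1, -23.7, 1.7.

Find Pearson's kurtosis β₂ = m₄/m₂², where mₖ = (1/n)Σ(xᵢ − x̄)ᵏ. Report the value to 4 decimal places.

x̄ = -2.5750
Σ(xᵢ − x̄)² = 651.6275 ⇒ m₂ = 162.90687
Σ(xᵢ − x̄)⁴ = 229799.6418 ⇒ m₄ = 57449.91045
m₂² = 26538.64992
β₂ = m₄/m₂² = 57449.91045 / 26538.64992 ≈ 2.1648

2.1648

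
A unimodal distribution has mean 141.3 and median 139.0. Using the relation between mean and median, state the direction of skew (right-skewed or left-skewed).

mean − median = 141.3 − 139.0 = 2.3
mean > median ⇒ the longer tail is on the right ⇒ right-skewed (positively skewed).

right-skewed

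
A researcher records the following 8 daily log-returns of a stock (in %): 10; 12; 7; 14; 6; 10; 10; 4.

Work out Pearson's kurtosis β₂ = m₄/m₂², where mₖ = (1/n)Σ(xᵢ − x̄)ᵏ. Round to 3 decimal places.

x̄ = 9.1250
Σ(xᵢ − x̄)² = 74.8750 ⇒ m₂ = 9.35938
Σ(xᵢ − x̄)⁴ = 1440.5254 ⇒ m₄ = 180.06567
m₂² = 87.59790
β₂ = m₄/m₂² = 180.06567 / 87.59790 ≈ 2.056

2.056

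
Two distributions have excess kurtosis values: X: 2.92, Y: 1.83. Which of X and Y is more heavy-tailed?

Higher excess kurtosis ⇒ heavier tails relative to the normal distribution.
2.92 vs 1.83: the larger is 2.92, so X has heavier tails.

X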